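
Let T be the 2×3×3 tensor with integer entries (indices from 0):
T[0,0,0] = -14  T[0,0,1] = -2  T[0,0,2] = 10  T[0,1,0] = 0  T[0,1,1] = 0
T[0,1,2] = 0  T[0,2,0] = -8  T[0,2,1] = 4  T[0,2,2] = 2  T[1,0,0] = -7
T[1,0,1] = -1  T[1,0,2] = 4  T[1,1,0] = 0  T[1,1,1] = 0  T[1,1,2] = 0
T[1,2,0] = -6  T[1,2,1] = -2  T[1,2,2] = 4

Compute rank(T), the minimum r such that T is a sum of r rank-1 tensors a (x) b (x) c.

Lower bound: the mode-3 unfolding of T (rows indexed by k, columns by (i,j) = (0,0), (0,1), (0,2), (1,0), (1,1), (1,2)) is [[-14, 0, -8, -7, 0, -6], [-2, 0, 4, -1, 0, -2], [10, 0, 2, 4, 0, 4]].
There the 3×3 minor on rows k ∈ {0, 1, 2}, columns (i,j) ∈ {(0,0), (0,2), (1,0)} is det [[-14, -8, -7], [-2, 4, -1], [10, 2, 4]] = 72 ≠ 0, so this unfolding has rank ≥ 3; CP rank is at least every unfolding rank, so rank(T) ≥ 3. (Unfolding ranks only ever bound the CP rank from below — rank(T) can be strictly larger than all of them — so the matching upper bound has to come from an explicit 3-term decomposition.)
Upper bound: T is a sum of 3 rank-1 terms, T = (1, 0) (x) (1, 0, 0) (x) (-8, -4, 8) + (1, 2) (x) (1, 0, 1) (x) (-4, 0, 2) + (2, -1) (x) (1, 0, 2) (x) (-1, 1, 0) (written with every a and b primitive with positive leading entry and the scale carried by c; CP decompositions are not unique, and this one is verified by expanding entrywise), so rank(T) ≤ 3.
These bounds meet, so rank(T) = 3.

3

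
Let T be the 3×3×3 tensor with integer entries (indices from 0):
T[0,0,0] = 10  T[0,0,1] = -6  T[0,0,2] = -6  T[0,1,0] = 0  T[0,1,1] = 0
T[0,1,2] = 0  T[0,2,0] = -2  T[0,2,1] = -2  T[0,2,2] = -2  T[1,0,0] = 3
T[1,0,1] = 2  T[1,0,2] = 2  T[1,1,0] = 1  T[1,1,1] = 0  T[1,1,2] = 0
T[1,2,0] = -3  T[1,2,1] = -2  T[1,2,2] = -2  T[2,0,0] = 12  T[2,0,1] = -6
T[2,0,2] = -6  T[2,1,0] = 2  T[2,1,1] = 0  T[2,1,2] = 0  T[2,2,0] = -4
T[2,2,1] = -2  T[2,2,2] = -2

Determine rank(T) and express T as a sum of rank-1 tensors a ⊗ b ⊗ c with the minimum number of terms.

Lower bound: the mode-1 unfolding of T (rows indexed by i, columns by (j,k) = (0,0), (0,1), (0,2), (1,0), (1,1), (1,2), (2,0), (2,1), (2,2)) is [[10, -6, -6, 0, 0, 0, -2, -2, -2], [3, 2, 2, 1, 0, 0, -3, -2, -2], [12, -6, -6, 2, 0, 0, -4, -2, -2]].
There the 3×3 minor on rows i ∈ {0, 1, 2}, columns (j,k) ∈ {(0,0), (0,1), (1,0)} is det [[10, -6, 0], [3, 2, 1], [12, -6, 2]] = 64 ≠ 0, so this unfolding has rank ≥ 3; CP rank is at least every unfolding rank, so rank(T) ≥ 3. (Flattening ranks never certify an upper bound on CP rank; for that we must actually write T with 3 rank-1 terms.)
Upper bound: T is a sum of 3 rank-1 terms, T = [0, 1, 2] ⊗ [1, 1, -1] ⊗ [1, 0, 0] + [1, 0, 1] ⊗ [1, 0, 0] ⊗ [8, -8, -8] + [1, 1, 1] ⊗ [1, 0, -1] ⊗ [2, 2, 2] (one valid choice — decompositions are not unique — normalised so each a, b is primitive with positive first nonzero entry; check it by expanding all entries), so rank(T) ≤ 3.
These bounds meet, so rank(T) = 3.

rank(T) = 3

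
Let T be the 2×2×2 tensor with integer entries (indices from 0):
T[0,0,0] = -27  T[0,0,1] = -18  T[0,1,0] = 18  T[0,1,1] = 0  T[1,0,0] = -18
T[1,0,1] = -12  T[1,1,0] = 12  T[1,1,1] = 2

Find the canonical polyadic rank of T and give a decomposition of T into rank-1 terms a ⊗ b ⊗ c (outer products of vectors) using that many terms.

Lower bound: the mode-2 unfolding of T (rows indexed by j, columns by (i,k) = (0,0), (0,1), (1,0), (1,1)) is [[-27, -18, -18, -12], [18, 0, 12, 2]].
There the 2×2 minor on rows j ∈ {0, 1}, columns (i,k) ∈ {(0,0), (0,1)} is det [[-27, -18], [18, 0]] = 324 ≠ 0, so this unfolding has rank ≥ 2; CP rank is at least every unfolding rank, so rank(T) ≥ 2. (This is only a lower bound: in general the CP rank may exceed every unfolding rank, so we still need to exhibit 2 rank-1 terms summing to T.)
Upper bound — finding two terms. Write S_k = T[:,:,k] for the frontal slices: S₀ = [[-27, 18], [-18, 12]], S₁ = [[-18, 0], [-12, 2]].
If T = a₁ ⊗ b₁ ⊗ c₁ + a₂ ⊗ b₂ ⊗ c₂ then each S_k = c₁[k]·a₁b₁ᵀ + c₂[k]·a₂b₂ᵀ. S₀ and S₁ are linearly independent, so a₁b₁ᵀ and a₂b₂ᵀ must span the same plane of matrices: they are the rank-1 matrices of the form x·S₀ + y·S₁.
det(x·S₀ + y·S₁) is −54·xy − 36·y² = (-18)·(3·x + 2·y)(y), vanishing at (x:y) = (2:-3) and (1:0).
M₁ = 2·S₀ − 3·S₁ = [[0, 36], [0, 18]] = 18·[2, 1][0, 1]ᵀ and M₂ = S₀ = [[-27, 18], [-18, 12]] = (-3)·[3, 2][3, -2]ᵀ, so take a₁ = [2, 1], b₁ = [0, 1], a₂ = [3, 2], b₂ = [3, -2].
Each slice is an integer combination of E₁ = a₁b₁ᵀ and E₂ = a₂b₂ᵀ: S₀ = −3·E₂, S₁ = −6·E₁ − 2·E₂; reading off coefficients, c₁ = [0, -6] and c₂ = [-3, -2].
Hence T = [2, 1] ⊗ [0, 1] ⊗ [0, -6] + [3, 2] ⊗ [3, -2] ⊗ [-3, -2], so rank(T) ≤ 2.
These bounds meet, so rank(T) = 2.

rank(T) = 2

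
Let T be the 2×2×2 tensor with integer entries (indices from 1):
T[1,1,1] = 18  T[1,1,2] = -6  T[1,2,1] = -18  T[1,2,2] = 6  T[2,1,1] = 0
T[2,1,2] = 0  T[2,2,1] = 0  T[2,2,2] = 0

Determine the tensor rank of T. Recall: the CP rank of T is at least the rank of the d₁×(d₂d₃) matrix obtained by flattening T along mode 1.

1

Lower bound: T ≠ 0 (e.g. T[1,1,1] = 18), so rank(T) ≥ 1.
Upper bound: the mode-1 fibre T[:,1,1] = [18, 0] gives a = [1, 0] (primitive direction); the mode-2 fibre T[1,:,1] = [18, -18] gives b = [1, -1]; then c[k] = T[1,1,k] / (a[1]·b[1]) = [18, -6] / 1 = [18, -6].
Expanding [1, 0] ∘ [1, -1] ∘ [18, -6] reproduces all 8 entries of T, so T = [1, 0] ∘ [1, -1] ∘ [18, -6] and rank(T) ≤ 1.
These bounds meet, so rank(T) = 1.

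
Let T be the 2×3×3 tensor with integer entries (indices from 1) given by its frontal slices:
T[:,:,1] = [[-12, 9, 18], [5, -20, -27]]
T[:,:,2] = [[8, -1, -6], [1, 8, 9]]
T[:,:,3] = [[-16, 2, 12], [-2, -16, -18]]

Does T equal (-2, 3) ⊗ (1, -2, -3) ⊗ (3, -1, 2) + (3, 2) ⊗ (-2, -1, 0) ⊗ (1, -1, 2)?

Yes

Reconstruct entrywise from the claimed factors. For example, T[2,2,3] = -16 and Σₗ aₗ[2]bₗ[2]cₗ[3] = (3)·(-2)·(2) + (2)·(-1)·(2) = -16; checking all 18 entries, every one matches. The claim holds.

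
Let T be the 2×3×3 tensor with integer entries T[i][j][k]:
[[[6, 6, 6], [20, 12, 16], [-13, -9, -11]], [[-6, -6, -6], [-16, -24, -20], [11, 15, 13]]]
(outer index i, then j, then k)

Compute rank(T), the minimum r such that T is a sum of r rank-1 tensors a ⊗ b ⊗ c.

Lower bound: the mode-3 unfolding of T (rows indexed by k, columns by (i,j) = (0,0), (0,1), (0,2), (1,0), (1,1), (1,2)) is [[6, 20, -13, -6, -16, 11], [6, 12, -9, -6, -24, 15], [6, 16, -11, -6, -20, 13]].
There the 2×2 minor on rows k ∈ {0, 1}, columns (i,j) ∈ {(0,0), (0,1)} is det [[6, 20], [6, 12]] = -48 ≠ 0, so this unfolding has rank ≥ 2; CP rank is at least every unfolding rank, so rank(T) ≥ 2. (Flattening ranks never certify an upper bound on CP rank; for that we must actually write T with 2 rank-1 terms.)
Upper bound — finding two terms. Write S_k = T[:,:,k] for the frontal slices: S₀ = [[6, 20, -13], [-6, -16, 11]], S₁ = [[6, 12, -9], [-6, -24, 15]], S₂ = [[6, 16, -11], [-6, -20, 13]].
If T = a₁ ⊗ b₁ ⊗ c₁ + a₂ ⊗ b₂ ⊗ c₂ then each S_k = c₁[k]·a₁b₁ᵀ + c₂[k]·a₂b₂ᵀ. S₀ and S₁ are linearly independent, so a₁b₁ᵀ and a₂b₂ᵀ must span the same plane of matrices: they are the rank-1 matrices of the form x·S₀ + y·S₁.
The 2×2 minor of x·S₀ + y·S₁ on rows {0,1}, columns {0,1} is 24·x² − 48·xy − 72·y² = 24·(x − 3·y)(x + y), vanishing at (x:y) = (3:1) and (1:-1).
M₁ = 3·S₀ + S₁ = [[24, 72, -48], [-24, -72, 48]] = 24·[1, -1][1, 3, -2]ᵀ and M₂ = S₀ − S₁ = [[0, 8, -4], [0, 8, -4]] = 4·[1, 1][0, 2, -1]ᵀ, so take a₁ = [1, -1], b₁ = [1, 3, -2], a₂ = [1, 1], b₂ = [0, 2, -1].
Each slice is an integer combination of E₁ = a₁b₁ᵀ and E₂ = a₂b₂ᵀ: S₀ = 6·E₁ + E₂, S₁ = 6·E₁ − 3·E₂, S₂ = 6·E₁ − E₂; reading off coefficients, c₁ = [6, 6, 6] and c₂ = [1, -3, -1].
Hence T = [1, -1] ⊗ [1, 3, -2] ⊗ [6, 6, 6] + [1, 1] ⊗ [0, 2, -1] ⊗ [1, -3, -1], so rank(T) ≤ 2.
These bounds meet, so rank(T) = 2.

2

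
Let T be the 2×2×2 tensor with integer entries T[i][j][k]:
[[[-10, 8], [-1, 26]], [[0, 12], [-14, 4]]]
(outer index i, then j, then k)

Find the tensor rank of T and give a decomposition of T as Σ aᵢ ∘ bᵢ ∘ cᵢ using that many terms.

Lower bound: the mode-3 unfolding of T (rows indexed by k, columns by (i,j) = (0,0), (0,1), (1,0), (1,1)) is [[-10, -1, 0, -14], [8, 26, 12, 4]].
There the 2×2 minor on rows k ∈ {0, 1}, columns (i,j) ∈ {(0,0), (0,1)} is det [[-10, -1], [8, 26]] = -252 ≠ 0, so this unfolding has rank ≥ 2; CP rank is at least every unfolding rank, so rank(T) ≥ 2. (Flattening ranks never certify an upper bound on CP rank; for that we must actually write T with 2 rank-1 terms.)
Upper bound — finding two terms. Write S_k = T[:,:,k] for the frontal slices: S₀ = [[-10, -1], [0, -14]], S₁ = [[8, 26], [12, 4]].
If T = a₁ ∘ b₁ ∘ c₁ + a₂ ∘ b₂ ∘ c₂ then each S_k = c₁[k]·a₁b₁ᵀ + c₂[k]·a₂b₂ᵀ. S₀ and S₁ are linearly independent, so a₁b₁ᵀ and a₂b₂ᵀ must span the same plane of matrices: they are the rank-1 matrices of the form x·S₀ + y·S₁.
det(x·S₀ + y·S₁) is 140·x² − 140·xy − 280·y² = 140·(x − 2·y)(x + y), vanishing at (x:y) = (2:1) and (1:-1).
M₁ = 2·S₀ + S₁ = [[-12, 24], [12, -24]] = (-12)·[1, -1][1, -2]ᵀ and M₂ = S₀ − S₁ = [[-18, -27], [-12, -18]] = (-3)·[3, 2][2, 3]ᵀ, so take a₁ = [1, -1], b₁ = [1, -2], a₂ = [3, 2], b₂ = [2, 3].
Each slice is an integer combination of E₁ = a₁b₁ᵀ and E₂ = a₂b₂ᵀ: S₀ = −4·E₁ − E₂, S₁ = −4·E₁ + 2·E₂; reading off coefficients, c₁ = [-4, -4] and c₂ = [-1, 2].
Hence T = [1, -1] ∘ [1, -2] ∘ [-4, -4] + [3, 2] ∘ [2, 3] ∘ [-1, 2], so rank(T) ≤ 2.
These bounds meet, so rank(T) = 2.

rank(T) = 2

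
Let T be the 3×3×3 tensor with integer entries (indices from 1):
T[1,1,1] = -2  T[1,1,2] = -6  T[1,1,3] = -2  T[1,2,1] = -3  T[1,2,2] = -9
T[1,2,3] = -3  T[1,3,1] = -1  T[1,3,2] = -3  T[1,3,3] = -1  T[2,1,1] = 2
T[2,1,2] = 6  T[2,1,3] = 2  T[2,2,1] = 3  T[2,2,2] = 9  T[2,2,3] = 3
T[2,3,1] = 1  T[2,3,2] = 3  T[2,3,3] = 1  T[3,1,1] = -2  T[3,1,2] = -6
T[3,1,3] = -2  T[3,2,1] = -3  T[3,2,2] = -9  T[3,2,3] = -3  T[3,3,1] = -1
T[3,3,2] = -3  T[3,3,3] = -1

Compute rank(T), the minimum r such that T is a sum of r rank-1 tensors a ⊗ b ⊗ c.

Lower bound: T ≠ 0 (e.g. T[1,1,1] = -2), so rank(T) ≥ 1.
Upper bound: if T = a ⊗ b ⊗ c then every fibre of T is a multiple of the corresponding factor, so read the factors off the fibres through the nonzero entry T[1,1,1] = -2.
The mode-1 fibre T[:,1,1] = [-2, 2, -2] gives a = [1, -1, 1] (primitive direction); the mode-2 fibre T[1,:,1] = [-2, -3, -1] gives b = [2, 3, 1]; then c[k] = T[1,1,k] / (a[1]·b[1]) = [-2, -6, -2] / 2 = [-1, -3, -1].
Expanding [1, -1, 1] ⊗ [2, 3, 1] ⊗ [-1, -3, -1] reproduces all 27 entries of T, so T = [1, -1, 1] ⊗ [2, 3, 1] ⊗ [-1, -3, -1] and rank(T) ≤ 1.
These bounds meet, so rank(T) = 1.

1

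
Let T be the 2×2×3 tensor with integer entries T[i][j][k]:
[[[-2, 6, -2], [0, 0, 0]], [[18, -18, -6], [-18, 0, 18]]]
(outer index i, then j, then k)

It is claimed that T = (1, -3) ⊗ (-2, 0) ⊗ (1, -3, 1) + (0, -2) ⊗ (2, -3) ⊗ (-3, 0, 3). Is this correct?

Reconstruct entrywise from the claimed factors. For example, T[1,0,1] = -18 and Σₗ aₗ[1]bₗ[0]cₗ[1] = (-3)·(-2)·(-3) + (-2)·(2)·(0) = -18; checking all 12 entries, every one matches. The claim holds.

Yes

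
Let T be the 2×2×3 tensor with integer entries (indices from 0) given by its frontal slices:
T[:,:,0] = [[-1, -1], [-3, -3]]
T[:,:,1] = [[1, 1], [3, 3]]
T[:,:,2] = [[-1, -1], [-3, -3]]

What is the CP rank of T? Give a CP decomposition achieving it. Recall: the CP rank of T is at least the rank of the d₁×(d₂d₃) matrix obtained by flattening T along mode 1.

rank(T) = 1

Lower bound: T ≠ 0 (e.g. T[0,0,0] = -1), so rank(T) ≥ 1.
Upper bound: if T = a ⊗ b ⊗ c then every fibre of T is a multiple of the corresponding factor, so read the factors off the fibres through the nonzero entry T[0,0,0] = -1.
The mode-1 fibre T[:,0,0] = [-1, -3] gives a = (1, 3) (primitive direction); the mode-2 fibre T[0,:,0] = [-1, -1] gives b = (1, 1); then c[k] = T[0,0,k] / (a[0]·b[0]) = [-1, 1, -1] / 1 = (-1, 1, -1).
Expanding (1, 3) ⊗ (1, 1) ⊗ (-1, 1, -1) reproduces all 12 entries of T, so T = (1, 3) ⊗ (1, 1) ⊗ (-1, 1, -1) and rank(T) ≤ 1.
These bounds meet, so rank(T) = 1.
Check entry T[0,1,2] = -1: (1)·(1)·(-1) = -1.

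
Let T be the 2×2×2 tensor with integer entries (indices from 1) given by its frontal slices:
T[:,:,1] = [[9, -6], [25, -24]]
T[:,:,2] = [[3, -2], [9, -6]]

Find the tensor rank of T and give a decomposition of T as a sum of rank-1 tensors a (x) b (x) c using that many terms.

rank(T) = 2

Lower bound: the mode-1 unfolding of T (rows indexed by i, columns by (j,k) = (1,1), (1,2), (2,1), (2,2)) is [[9, 3, -6, -2], [25, 9, -24, -6]].
There the 2×2 minor on rows i ∈ {1, 2}, columns (j,k) ∈ {(1,1), (1,2)} is det [[9, 3], [25, 9]] = 6 ≠ 0, so this unfolding has rank ≥ 2; CP rank is at least every unfolding rank, so rank(T) ≥ 2. (Flattening ranks never certify an upper bound on CP rank; for that we must actually write T with 2 rank-1 terms.)
Upper bound — finding two terms. Write S_k = T[:,:,k] for the frontal slices: S₁ = [[9, -6], [25, -24]], S₂ = [[3, -2], [9, -6]].
If T = a₁ (x) b₁ (x) c₁ + a₂ (x) b₂ (x) c₂ then each S_k = c₁[k]·a₁b₁ᵀ + c₂[k]·a₂b₂ᵀ. S₁ and S₂ are linearly independent, so a₁b₁ᵀ and a₂b₂ᵀ must span the same plane of matrices: they are the rank-1 matrices of the form x·S₁ + y·S₂.
det(x·S₁ + y·S₂) is −66·x² − 22·xy = (-22)·(3·x + y)(x), vanishing at (x:y) = (1:-3) and (0:1).
M₁ = S₁ − 3·S₂ = [[0, 0], [-2, -6]] = (-2)·[0, 1][1, 3]ᵀ and M₂ = S₂ = [[3, -2], [9, -6]] = [1, 3][3, -2]ᵀ, so take a₁ = [0, 1], b₁ = [1, 3], a₂ = [1, 3], b₂ = [3, -2].
Each slice is an integer combination of E₁ = a₁b₁ᵀ and E₂ = a₂b₂ᵀ: S₁ = −2·E₁ + 3·E₂, S₂ = E₂; reading off coefficients, c₁ = [-2, 0] and c₂ = [3, 1].
Hence T = [0, 1] (x) [1, 3] (x) [-2, 0] + [1, 3] (x) [3, -2] (x) [3, 1], so rank(T) ≤ 2.
These bounds meet, so rank(T) = 2.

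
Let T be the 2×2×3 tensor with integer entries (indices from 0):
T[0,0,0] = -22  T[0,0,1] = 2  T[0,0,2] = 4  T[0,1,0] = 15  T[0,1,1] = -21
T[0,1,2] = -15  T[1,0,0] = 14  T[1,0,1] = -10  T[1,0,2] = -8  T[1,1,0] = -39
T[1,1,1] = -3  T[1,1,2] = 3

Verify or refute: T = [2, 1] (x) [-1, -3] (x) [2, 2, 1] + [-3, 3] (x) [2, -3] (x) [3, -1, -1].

No

Reconstruct entry (1,0,0) from the claimed factors: Σₗ aₗ[1]bₗ[0]cₗ[0] = (1)·(-1)·(2) + (3)·(2)·(3) = 16, but T[1,0,0] = 14. The claim is false.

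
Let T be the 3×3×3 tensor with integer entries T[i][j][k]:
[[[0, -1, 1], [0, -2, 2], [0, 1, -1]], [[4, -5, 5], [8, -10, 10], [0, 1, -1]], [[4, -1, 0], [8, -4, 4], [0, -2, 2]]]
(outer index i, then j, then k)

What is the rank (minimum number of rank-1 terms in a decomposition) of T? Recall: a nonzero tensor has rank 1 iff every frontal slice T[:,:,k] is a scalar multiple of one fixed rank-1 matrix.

3

Lower bound: in the mode-2 unfolding of T (rows indexed by j, columns by (i,k)) the 3×3 minor on rows j ∈ {0, 1, 2}, columns (i,k) ∈ {(0,1), (1,0), (2,1)} is det [[-1, 4, -1], [-2, 8, -4], [1, 0, -2]] = -8 ≠ 0, so that unfolding has rank ≥ 3 and hence rank(T) ≥ 3 (CP rank is at least every unfolding rank, though it can be larger).
Upper bound: T is a sum of 3 rank-1 terms, T = (0, 0, 1) (x) (1, 0, 0) (x) (0, 1, -2) + (0, 1, 1) (x) (1, 2, 0) (x) (4, -4, 4) + (1, 1, -2) (x) (1, 2, -1) (x) (0, -1, 1) (written with every a and b primitive with positive leading entry and the scale carried by c; CP decompositions are not unique, and this one is verified by expanding entrywise), so rank(T) ≤ 3.
These bounds meet, so rank(T) = 3.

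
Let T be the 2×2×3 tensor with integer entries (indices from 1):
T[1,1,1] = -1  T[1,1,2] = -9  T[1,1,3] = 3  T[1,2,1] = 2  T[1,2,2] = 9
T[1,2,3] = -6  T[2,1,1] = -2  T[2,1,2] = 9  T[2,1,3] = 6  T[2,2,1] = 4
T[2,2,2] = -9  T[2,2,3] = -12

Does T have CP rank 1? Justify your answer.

No

The mode-3 unfolding of T (rows indexed by k, columns by (i,j) = (1,1), (1,2), (2,1), (2,2)) is [[-1, 2, -2, 4], [-9, 9, 9, -9], [3, -6, 6, -12]].
There the 2×2 minor on rows k ∈ {1, 2}, columns (i,j) ∈ {(1,1), (1,2)} is det [[-1, 2], [-9, 9]] = 9 ≠ 0, so this unfolding has rank ≥ 2; CP rank is at least every unfolding rank, so rank(T) ≥ 2.
In particular rank(T) ≥ 2 > 1, so T is not rank-1.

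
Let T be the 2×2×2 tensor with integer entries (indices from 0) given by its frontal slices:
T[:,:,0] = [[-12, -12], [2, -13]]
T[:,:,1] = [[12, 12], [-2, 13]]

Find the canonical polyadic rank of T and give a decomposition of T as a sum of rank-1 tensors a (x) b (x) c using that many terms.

rank(T) = 2

Lower bound: the mode-1 unfolding of T (rows indexed by i, columns by (j,k) = (0,0), (0,1), (1,0), (1,1)) is [[-12, 12, -12, 12], [2, -2, -13, 13]].
There the 2×2 minor on rows i ∈ {0, 1}, columns (j,k) ∈ {(0,0), (1,0)} is det [[-12, -12], [2, -13]] = 180 ≠ 0, so this unfolding has rank ≥ 2; CP rank is at least every unfolding rank, so rank(T) ≥ 2. (Flattening ranks never certify an upper bound on CP rank; for that we must actually write T with 2 rank-1 terms.)
Upper bound — finding two terms. Every mode-3 slice of T is a multiple of one matrix: T[:,:,k] = c[k]·M with c = [1, -1] and M = [[-12, -12], [2, -13]] (rows indexed by i, columns by j). So it suffices to write M as a sum of two rank-1 matrices.
Splitting M by its rows (i = 0, 1), M = [1, 0][-12, -12]ᵀ + [0, 1][2, -13]ᵀ.
Hence T = [1, 0] (x) [-12, -12] (x) [1, -1] + [0, 1] (x) [2, -13] (x) [1, -1], so rank(T) ≤ 2.
These bounds meet, so rank(T) = 2.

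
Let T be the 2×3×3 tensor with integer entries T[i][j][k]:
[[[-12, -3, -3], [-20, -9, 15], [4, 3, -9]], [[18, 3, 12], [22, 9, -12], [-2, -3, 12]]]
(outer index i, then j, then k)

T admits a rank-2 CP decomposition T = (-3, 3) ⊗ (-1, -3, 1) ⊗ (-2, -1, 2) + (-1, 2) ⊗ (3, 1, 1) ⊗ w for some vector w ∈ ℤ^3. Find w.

Subtract the known terms from T to get the rank-1 residual R = (-1, 2) ⊗ (3, 1, 1) ⊗ w, so R[i,j,k] = a[i]·b[j]·w[k]. Pick indices with nonzero a[0]·b[0] = (-1)·(3) = -3. Only the fibre through (0,0,·) is needed: R[0,0,:] = T[0,0,:] − Σₗ aₗ[0]bₗ[0]cₗ = [-12, -3, -3] − (-3)·(-1)·(-2, -1, 2) = [-6, 0, -9]. Then w[k] = R[0,0,k] / -3 for each k, giving w = [-6, 0, -9] / -3 = (2, 0, 3).

w = (2, 0, 3)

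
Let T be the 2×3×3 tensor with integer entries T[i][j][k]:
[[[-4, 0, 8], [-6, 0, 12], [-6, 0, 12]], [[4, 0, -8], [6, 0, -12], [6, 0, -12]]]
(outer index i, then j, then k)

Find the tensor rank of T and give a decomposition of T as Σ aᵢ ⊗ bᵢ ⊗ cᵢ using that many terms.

rank(T) = 1

Lower bound: T ≠ 0 (e.g. T[0,0,0] = -4), so rank(T) ≥ 1.
Upper bound: if T = a ⊗ b ⊗ c then every fibre of T is a multiple of the corresponding factor, so read the factors off the fibres through the nonzero entry T[0,0,0] = -4.
The mode-1 fibre T[:,0,0] = [-4, 4] gives a = [1, -1] (primitive direction); the mode-2 fibre T[0,:,0] = [-4, -6, -6] gives b = [2, 3, 3]; then c[k] = T[0,0,k] / (a[0]·b[0]) = [-4, 0, 8] / 2 = [-2, 0, 4].
Expanding [1, -1] ⊗ [2, 3, 3] ⊗ [-2, 0, 4] reproduces all 18 entries of T, so T = [1, -1] ⊗ [2, 3, 3] ⊗ [-2, 0, 4] and rank(T) ≤ 1.
These bounds meet, so rank(T) = 1.
Check entry T[1,0,0] = 4: (-1)·(2)·(-2) = 4.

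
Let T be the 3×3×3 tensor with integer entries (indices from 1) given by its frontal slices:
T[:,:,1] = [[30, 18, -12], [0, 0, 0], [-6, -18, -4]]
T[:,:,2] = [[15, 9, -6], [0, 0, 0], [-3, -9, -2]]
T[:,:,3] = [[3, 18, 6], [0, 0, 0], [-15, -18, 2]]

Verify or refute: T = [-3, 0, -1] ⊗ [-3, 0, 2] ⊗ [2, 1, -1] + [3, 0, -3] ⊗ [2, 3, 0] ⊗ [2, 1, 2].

Yes

Reconstruct entrywise from the claimed factors. For example, T[1,3,2] = -6 and Σₗ aₗ[1]bₗ[3]cₗ[2] = (-3)·(2)·(1) + (3)·(0)·(1) = -6; checking all 27 entries, every one matches. The claim holds.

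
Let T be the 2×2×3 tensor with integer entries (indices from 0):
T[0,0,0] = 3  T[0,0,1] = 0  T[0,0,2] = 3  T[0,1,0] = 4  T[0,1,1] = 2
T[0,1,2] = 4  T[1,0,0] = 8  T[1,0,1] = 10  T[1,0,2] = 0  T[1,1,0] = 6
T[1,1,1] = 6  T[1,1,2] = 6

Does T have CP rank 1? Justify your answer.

No

The mode-3 unfolding of T (rows indexed by k, columns by (i,j) = (0,0), (0,1), (1,0), (1,1)) is [[3, 4, 8, 6], [0, 2, 10, 6], [3, 4, 0, 6]].
There the 3×3 minor on rows k ∈ {0, 1, 2}, columns (i,j) ∈ {(0,0), (0,1), (1,0)} is det [[3, 4, 8], [0, 2, 10], [3, 4, 0]] = -48 ≠ 0, so this unfolding has rank ≥ 3; CP rank is at least every unfolding rank, so rank(T) ≥ 3.
In particular rank(T) ≥ 3 > 1, so T is not rank-1.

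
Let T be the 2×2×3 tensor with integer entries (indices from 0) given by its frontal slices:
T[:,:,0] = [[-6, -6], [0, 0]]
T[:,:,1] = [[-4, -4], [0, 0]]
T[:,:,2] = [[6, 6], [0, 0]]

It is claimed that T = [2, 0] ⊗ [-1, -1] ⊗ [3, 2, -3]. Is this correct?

Yes

Reconstruct entrywise from the claimed factors. For example, T[0,1,2] = 6 and Σₗ aₗ[0]bₗ[1]cₗ[2] = (2)·(-1)·(-3) = 6; checking all 12 entries, every one matches. The claim holds.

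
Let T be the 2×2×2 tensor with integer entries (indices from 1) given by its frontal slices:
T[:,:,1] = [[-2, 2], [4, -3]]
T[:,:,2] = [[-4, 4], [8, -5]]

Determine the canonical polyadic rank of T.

2

Lower bound: the mode-1 unfolding of T (rows indexed by i, columns by (j,k) = (1,1), (1,2), (2,1), (2,2)) is [[-2, -4, 2, 4], [4, 8, -3, -5]].
There the 2×2 minor on rows i ∈ {1, 2}, columns (j,k) ∈ {(1,1), (2,1)} is det [[-2, 2], [4, -3]] = -2 ≠ 0, so this unfolding has rank ≥ 2; CP rank is at least every unfolding rank, so rank(T) ≥ 2. (Flattening ranks never certify an upper bound on CP rank; for that we must actually write T with 2 rank-1 terms.)
Upper bound — finding two terms. Write S_k = T[:,:,k] for the frontal slices: S₁ = [[-2, 2], [4, -3]], S₂ = [[-4, 4], [8, -5]].
If T = a₁ ⊗ b₁ ⊗ c₁ + a₂ ⊗ b₂ ⊗ c₂ then each S_k = c₁[k]·a₁b₁ᵀ + c₂[k]·a₂b₂ᵀ. S₁ and S₂ are linearly independent, so a₁b₁ᵀ and a₂b₂ᵀ must span the same plane of matrices: they are the rank-1 matrices of the form x·S₁ + y·S₂.
det(x·S₁ + y·S₂) is −2·x² − 10·xy − 12·y² = (-2)·(x + 3·y)(x + 2·y), vanishing at (x:y) = (3:-1) and (2:-1).
M₁ = 3·S₁ − S₂ = [[-2, 2], [4, -4]] = (-2)·[1, -2][1, -1]ᵀ and M₂ = 2·S₁ − S₂ = [[0, 0], [0, -1]] = −[0, 1][0, 1]ᵀ, so take a₁ = [1, -2], b₁ = [1, -1], a₂ = [0, 1], b₂ = [0, 1].
Each slice is an integer combination of E₁ = a₁b₁ᵀ and E₂ = a₂b₂ᵀ: S₁ = −2·E₁ + E₂, S₂ = −4·E₁ + 3·E₂; reading off coefficients, c₁ = [-2, -4] and c₂ = [1, 3].
Hence T = [1, -2] ⊗ [1, -1] ⊗ [-2, -4] + [0, 1] ⊗ [0, 1] ⊗ [1, 3], so rank(T) ≤ 2.
These bounds meet, so rank(T) = 2.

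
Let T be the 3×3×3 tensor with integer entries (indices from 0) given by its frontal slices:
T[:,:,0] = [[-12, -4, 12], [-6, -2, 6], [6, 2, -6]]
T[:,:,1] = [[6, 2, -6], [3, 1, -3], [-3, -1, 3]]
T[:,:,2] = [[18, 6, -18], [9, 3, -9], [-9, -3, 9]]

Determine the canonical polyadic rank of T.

Lower bound: T ≠ 0 (e.g. T[0,0,0] = -12), so rank(T) ≥ 1.
Upper bound: the mode-1 fibre T[:,0,0] = [-12, -6, 6] gives a = (2, 1, -1) (primitive direction); the mode-2 fibre T[0,:,0] = [-12, -4, 12] gives b = (3, 1, -3); then c[k] = T[0,0,k] / (a[0]·b[0]) = [-12, 6, 18] / 6 = (-2, 1, 3).
Expanding (2, 1, -1) (x) (3, 1, -3) (x) (-2, 1, 3) reproduces all 27 entries of T, so T = (2, 1, -1) (x) (3, 1, -3) (x) (-2, 1, 3) and rank(T) ≤ 1.
These bounds meet, so rank(T) = 1.

1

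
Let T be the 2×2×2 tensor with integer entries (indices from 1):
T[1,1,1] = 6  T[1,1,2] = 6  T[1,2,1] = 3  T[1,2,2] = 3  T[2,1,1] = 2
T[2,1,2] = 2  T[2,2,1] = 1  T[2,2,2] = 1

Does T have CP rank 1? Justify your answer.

If T = a (x) b (x) c then every fibre of T is a multiple of the corresponding factor, so read the factors off the fibres through the nonzero entry T[1,1,1] = 6.
The mode-1 fibre T[:,1,1] = [6, 2] gives a = [3, 1] (primitive direction); the mode-2 fibre T[1,:,1] = [6, 3] gives b = [2, 1]; then c[k] = T[1,1,k] / (a[1]·b[1]) = [6, 6] / 6 = [1, 1].
Expanding [3, 1] (x) [2, 1] (x) [1, 1] reproduces all 8 entries of T, so T = [3, 1] (x) [2, 1] (x) [1, 1] and rank(T) ≤ 1.
Equivalently every frontal slice T[:,:,k] is c[k] times the rank-1 matrix [3, 1] (x) [2, 1]. So T has rank 1 (it is nonzero).

Yes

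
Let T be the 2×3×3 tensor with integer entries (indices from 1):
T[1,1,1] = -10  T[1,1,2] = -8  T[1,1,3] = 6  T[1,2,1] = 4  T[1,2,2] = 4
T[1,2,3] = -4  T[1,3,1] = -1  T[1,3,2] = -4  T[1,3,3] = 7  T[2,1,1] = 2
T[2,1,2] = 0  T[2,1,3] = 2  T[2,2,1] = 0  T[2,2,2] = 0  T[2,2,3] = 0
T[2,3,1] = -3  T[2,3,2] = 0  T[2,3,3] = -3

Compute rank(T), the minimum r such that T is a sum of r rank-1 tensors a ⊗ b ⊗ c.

Lower bound: the mode-2 unfolding of T (rows indexed by j, columns by (i,k) = (1,1), (1,2), (1,3), (2,1), (2,2), (2,3)) is [[-10, -8, 6, 2, 0, 2], [4, 4, -4, 0, 0, 0], [-1, -4, 7, -3, 0, -3]].
There the 2×2 minor on rows j ∈ {1, 2}, columns (i,k) ∈ {(1,1), (1,2)} is det [[-10, -8], [4, 4]] = -8 ≠ 0, so this unfolding has rank ≥ 2; CP rank is at least every unfolding rank, so rank(T) ≥ 2. (This is only a lower bound: in general the CP rank may exceed every unfolding rank, so we still need to exhibit 2 rank-1 terms summing to T.)
Upper bound — finding two terms. Write S_k = T[:,:,k] for the frontal slices: S₁ = [[-10, 4, -1], [2, 0, -3]], S₂ = [[-8, 4, -4], [0, 0, 0]], S₃ = [[6, -4, 7], [2, 0, -3]].
If T = a₁ ⊗ b₁ ⊗ c₁ + a₂ ⊗ b₂ ⊗ c₂ then each S_k = c₁[k]·a₁b₁ᵀ + c₂[k]·a₂b₂ᵀ. S₁ and S₂ are linearly independent, so a₁b₁ᵀ and a₂b₂ᵀ must span the same plane of matrices: they are the rank-1 matrices of the form x·S₁ + y·S₂.
The 2×2 minor of x·S₁ + y·S₂ on rows {1,2}, columns {1,2} is −8·x² − 8·xy = (-8)·(x + y)(x), vanishing at (x:y) = (1:-1) and (0:1).
M₁ = S₁ − S₂ = [[-2, 0, 3], [2, 0, -3]] = −[1, -1][2, 0, -3]ᵀ and M₂ = S₂ = [[-8, 4, -4], [0, 0, 0]] = (-4)·[1, 0][2, -1, 1]ᵀ, so take a₁ = [1, -1], b₁ = [2, 0, -3], a₂ = [1, 0], b₂ = [2, -1, 1].
Each slice is an integer combination of E₁ = a₁b₁ᵀ and E₂ = a₂b₂ᵀ: S₁ = −E₁ − 4·E₂, S₂ = −4·E₂, S₃ = −E₁ + 4·E₂; reading off coefficients, c₁ = [-1, 0, -1] and c₂ = [-4, -4, 4].
Hence T = [1, -1] ⊗ [2, 0, -3] ⊗ [-1, 0, -1] + [1, 0] ⊗ [2, -1, 1] ⊗ [-4, -4, 4], so rank(T) ≤ 2.
These bounds meet, so rank(T) = 2.

2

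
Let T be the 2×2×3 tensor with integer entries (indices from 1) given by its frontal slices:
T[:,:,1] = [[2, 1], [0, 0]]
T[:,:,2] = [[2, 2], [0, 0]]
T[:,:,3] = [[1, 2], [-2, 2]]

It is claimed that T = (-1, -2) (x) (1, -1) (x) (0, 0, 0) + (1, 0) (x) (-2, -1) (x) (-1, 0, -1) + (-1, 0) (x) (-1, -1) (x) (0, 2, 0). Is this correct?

Reconstruct entry (1,1,3) from the claimed factors: Σₗ aₗ[1]bₗ[1]cₗ[3] = (-1)·(1)·(0) + (1)·(-2)·(-1) + (-1)·(-1)·(0) = 2, but T[1,1,3] = 1. The claim is false.

No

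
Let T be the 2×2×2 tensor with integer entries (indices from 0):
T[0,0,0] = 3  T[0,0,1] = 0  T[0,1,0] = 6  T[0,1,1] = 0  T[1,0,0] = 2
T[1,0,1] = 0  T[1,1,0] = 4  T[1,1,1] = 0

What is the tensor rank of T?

Lower bound: T ≠ 0 (e.g. T[0,0,0] = 3), so rank(T) ≥ 1.
Upper bound: the mode-1 fibre T[:,0,0] = [3, 2] gives a = [3, 2] (primitive direction); the mode-2 fibre T[0,:,0] = [3, 6] gives b = [1, 2]; then c[k] = T[0,0,k] / (a[0]·b[0]) = [3, 0] / 3 = [1, 0].
Expanding [3, 2] (x) [1, 2] (x) [1, 0] reproduces all 8 entries of T, so T = [3, 2] (x) [1, 2] (x) [1, 0] and rank(T) ≤ 1.
These bounds meet, so rank(T) = 1.

1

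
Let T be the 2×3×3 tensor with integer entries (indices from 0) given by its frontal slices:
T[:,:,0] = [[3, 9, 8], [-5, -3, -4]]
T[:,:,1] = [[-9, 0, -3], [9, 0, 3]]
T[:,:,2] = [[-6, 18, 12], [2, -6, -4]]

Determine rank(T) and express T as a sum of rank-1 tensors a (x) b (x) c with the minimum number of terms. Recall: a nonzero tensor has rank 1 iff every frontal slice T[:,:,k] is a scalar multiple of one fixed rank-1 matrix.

Lower bound: the mode-3 unfolding of T (rows indexed by k, columns by (i,j) = (0,0), (0,1), (0,2), (1,0), (1,1), (1,2)) is [[3, 9, 8, -5, -3, -4], [-9, 0, -3, 9, 0, 3], [-6, 18, 12, 2, -6, -4]].
There the 2×2 minor on rows k ∈ {0, 1}, columns (i,j) ∈ {(0,0), (0,1)} is det [[3, 9], [-9, 0]] = 81 ≠ 0, so this unfolding has rank ≥ 2; CP rank is at least every unfolding rank, so rank(T) ≥ 2. (Unfolding ranks only ever bound the CP rank from below — rank(T) can be strictly larger than all of them — so the matching upper bound has to come from an explicit 2-term decomposition.)
Upper bound — finding two terms. Write S_k = T[:,:,k] for the frontal slices: S₀ = [[3, 9, 8], [-5, -3, -4]], S₁ = [[-9, 0, -3], [9, 0, 3]], S₂ = [[-6, 18, 12], [2, -6, -4]].
If T = a₁ (x) b₁ (x) c₁ + a₂ (x) b₂ (x) c₂ then each S_k = c₁[k]·a₁b₁ᵀ + c₂[k]·a₂b₂ᵀ. S₀ and S₁ are linearly independent, so a₁b₁ᵀ and a₂b₂ᵀ must span the same plane of matrices: they are the rank-1 matrices of the form x·S₀ + y·S₁.
The 2×2 minor of x·S₀ + y·S₁ on rows {0,1}, columns {0,1} is 36·x² − 54·xy = 18·(2·x − 3·y)(x), vanishing at (x:y) = (3:2) and (0:1).
M₁ = 3·S₀ + 2·S₁ = [[-9, 27, 18], [3, -9, -6]] = (-3)·[3, -1][1, -3, -2]ᵀ and M₂ = S₁ = [[-9, 0, -3], [9, 0, 3]] = (-3)·[1, -1][3, 0, 1]ᵀ, so take a₁ = [3, -1], b₁ = [1, -3, -2], a₂ = [1, -1], b₂ = [3, 0, 1].
Each slice is an integer combination of E₁ = a₁b₁ᵀ and E₂ = a₂b₂ᵀ: S₀ = −E₁ + 2·E₂, S₁ = −3·E₂, S₂ = −2·E₁; reading off coefficients, c₁ = [-1, 0, -2] and c₂ = [2, -3, 0].
Hence T = [3, -1] (x) [1, -3, -2] (x) [-1, 0, -2] + [1, -1] (x) [3, 0, 1] (x) [2, -3, 0], so rank(T) ≤ 2.
These bounds meet, so rank(T) = 2.

rank(T) = 2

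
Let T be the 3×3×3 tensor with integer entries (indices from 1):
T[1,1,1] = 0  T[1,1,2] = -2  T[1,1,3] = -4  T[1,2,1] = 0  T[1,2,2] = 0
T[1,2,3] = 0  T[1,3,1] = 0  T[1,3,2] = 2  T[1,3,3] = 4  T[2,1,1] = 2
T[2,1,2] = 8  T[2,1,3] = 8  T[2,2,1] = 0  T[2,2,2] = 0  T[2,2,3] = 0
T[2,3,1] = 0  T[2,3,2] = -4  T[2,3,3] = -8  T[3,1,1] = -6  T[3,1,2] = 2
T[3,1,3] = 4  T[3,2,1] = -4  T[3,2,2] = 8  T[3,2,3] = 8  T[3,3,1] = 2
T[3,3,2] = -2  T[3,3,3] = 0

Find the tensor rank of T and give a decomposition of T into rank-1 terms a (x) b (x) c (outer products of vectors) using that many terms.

rank(T) = 3

Lower bound: the mode-1 unfolding of T (rows indexed by i, columns by (j,k) = (1,1), (1,2), (1,3), (2,1), (2,2), (2,3), (3,1), (3,2), (3,3)) is [[0, -2, -4, 0, 0, 0, 0, 2, 4], [2, 8, 8, 0, 0, 0, 0, -4, -8], [-6, 2, 4, -4, 8, 8, 2, -2, 0]].
There the 3×3 minor on rows i ∈ {1, 2, 3}, columns (j,k) ∈ {(1,1), (1,2), (1,3)} is det [[0, -2, -4], [2, 8, 8], [-6, 2, 4]] = -96 ≠ 0, so this unfolding has rank ≥ 3; CP rank is at least every unfolding rank, so rank(T) ≥ 3. (Unfolding ranks only ever bound the CP rank from below — rank(T) can be strictly larger than all of them — so the matching upper bound has to come from an explicit 3-term decomposition.)
Upper bound: T is a sum of 3 rank-1 terms, T = [0, 0, 1] (x) [2, 2, -1] (x) [-2, 4, 4] + [0, 1, -1] (x) [1, 0, 0] (x) [2, 4, 0] + [1, -2, 1] (x) [1, 0, -1] (x) [0, -2, -4] (written with every a and b primitive with positive leading entry and the scale carried by c; CP decompositions are not unique, and this one is verified by expanding entrywise), so rank(T) ≤ 3.
These bounds meet, so rank(T) = 3.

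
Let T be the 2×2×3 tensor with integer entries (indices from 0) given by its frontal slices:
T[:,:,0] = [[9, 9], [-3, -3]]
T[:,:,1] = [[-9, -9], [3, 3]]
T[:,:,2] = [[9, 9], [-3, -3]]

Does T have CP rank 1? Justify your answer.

Yes

If T = a ⊗ b ⊗ c then every fibre of T is a multiple of the corresponding factor, so read the factors off the fibres through the nonzero entry T[0,0,0] = 9.
The mode-1 fibre T[:,0,0] = [9, -3] gives a = [3, -1] (primitive direction); the mode-2 fibre T[0,:,0] = [9, 9] gives b = [1, 1]; then c[k] = T[0,0,k] / (a[0]·b[0]) = [9, -9, 9] / 3 = [3, -3, 3].
Expanding [3, -1] ⊗ [1, 1] ⊗ [3, -3, 3] reproduces all 12 entries of T, so T = [3, -1] ⊗ [1, 1] ⊗ [3, -3, 3] and rank(T) ≤ 1.
Equivalently every frontal slice T[:,:,k] is c[k] times the rank-1 matrix [3, -1] ⊗ [1, 1]. So T has rank 1 (it is nonzero).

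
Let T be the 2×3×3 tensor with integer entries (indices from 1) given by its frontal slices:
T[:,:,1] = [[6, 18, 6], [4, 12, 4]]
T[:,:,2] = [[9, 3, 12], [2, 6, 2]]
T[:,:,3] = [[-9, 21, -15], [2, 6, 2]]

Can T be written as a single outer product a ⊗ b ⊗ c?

No

The mode-2 unfolding of T (rows indexed by j, columns by (i,k) = (1,1), (1,2), (1,3), (2,1), (2,2), (2,3)) is [[6, 9, -9, 4, 2, 2], [18, 3, 21, 12, 6, 6], [6, 12, -15, 4, 2, 2]].
There the 2×2 minor on rows j ∈ {1, 2}, columns (i,k) ∈ {(1,1), (1,2)} is det [[6, 9], [18, 3]] = -144 ≠ 0, so this unfolding has rank ≥ 2; CP rank is at least every unfolding rank, so rank(T) ≥ 2.
In particular rank(T) ≥ 2 > 1, so T is not rank-1.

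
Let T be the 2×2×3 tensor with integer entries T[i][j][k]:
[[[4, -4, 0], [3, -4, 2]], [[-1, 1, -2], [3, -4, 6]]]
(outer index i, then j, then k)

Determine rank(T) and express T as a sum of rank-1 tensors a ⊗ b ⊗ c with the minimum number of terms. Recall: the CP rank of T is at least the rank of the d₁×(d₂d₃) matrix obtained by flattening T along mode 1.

Lower bound: the mode-3 unfolding of T (rows indexed by k, columns by (i,j) = (0,0), (0,1), (1,0), (1,1)) is [[4, 3, -1, 3], [-4, -4, 1, -4], [0, 2, -2, 6]].
There the 3×3 minor on rows k ∈ {0, 1, 2}, columns (i,j) ∈ {(0,0), (0,1), (1,0)} is det [[4, 3, -1], [-4, -4, 1], [0, 2, -2]] = 8 ≠ 0, so this unfolding has rank ≥ 3; CP rank is at least every unfolding rank, so rank(T) ≥ 3. (This is only a lower bound: in general the CP rank may exceed every unfolding rank, so we still need to exhibit 3 rank-1 terms summing to T.)
Upper bound: T is a sum of 3 rank-1 terms, T = [0, 1] ⊗ [1, -2] ⊗ [-1, 1, -2] + [1, 0] ⊗ [2, 1] ⊗ [2, -2, 0] + [1, 1] ⊗ [0, 1] ⊗ [1, -2, 2] (written with every a and b primitive with positive leading entry and the scale carried by c; CP decompositions are not unique, and this one is verified by expanding entrywise), so rank(T) ≤ 3.
These bounds meet, so rank(T) = 3.

rank(T) = 3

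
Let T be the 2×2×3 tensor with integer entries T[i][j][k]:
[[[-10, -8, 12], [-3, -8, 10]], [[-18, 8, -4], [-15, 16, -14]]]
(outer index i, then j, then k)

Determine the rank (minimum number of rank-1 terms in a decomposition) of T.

2

Lower bound: the mode-3 unfolding of T (rows indexed by k, columns by (i,j) = (0,0), (0,1), (1,0), (1,1)) is [[-10, -3, -18, -15], [-8, -8, 8, 16], [12, 10, -4, -14]].
There the 2×2 minor on rows k ∈ {0, 1}, columns (i,j) ∈ {(0,0), (0,1)} is det [[-10, -3], [-8, -8]] = 56 ≠ 0, so this unfolding has rank ≥ 2; CP rank is at least every unfolding rank, so rank(T) ≥ 2. (Flattening ranks never certify an upper bound on CP rank; for that we must actually write T with 2 rank-1 terms.)
Upper bound — finding two terms. Write S_k = T[:,:,k] for the frontal slices: S₀ = [[-10, -3], [-18, -15]], S₁ = [[-8, -8], [8, 16]], S₂ = [[12, 10], [-4, -14]].
If T = a₁ ∘ b₁ ∘ c₁ + a₂ ∘ b₂ ∘ c₂ then each S_k = c₁[k]·a₁b₁ᵀ + c₂[k]·a₂b₂ᵀ. S₀ and S₁ are linearly independent, so a₁b₁ᵀ and a₂b₂ᵀ must span the same plane of matrices: they are the rank-1 matrices of the form x·S₀ + y·S₁.
det(x·S₀ + y·S₁) is 96·x² − 160·xy − 64·y² = 32·(x − 2·y)(3·x + y), vanishing at (x:y) = (2:1) and (1:-3).
M₁ = 2·S₀ + S₁ = [[-28, -14], [-28, -14]] = (-14)·[1, 1][2, 1]ᵀ and M₂ = S₀ − 3·S₁ = [[14, 21], [-42, -63]] = 7·[1, -3][2, 3]ᵀ, so take a₁ = [1, 1], b₁ = [2, 1], a₂ = [1, -3], b₂ = [2, 3].
Each slice is an integer combination of E₁ = a₁b₁ᵀ and E₂ = a₂b₂ᵀ: S₀ = −6·E₁ + E₂, S₁ = −2·E₁ − 2·E₂, S₂ = 4·E₁ + 2·E₂; reading off coefficients, c₁ = [-6, -2, 4] and c₂ = [1, -2, 2].
Hence T = [1, 1] ∘ [2, 1] ∘ [-6, -2, 4] + [1, -3] ∘ [2, 3] ∘ [1, -2, 2], so rank(T) ≤ 2.
These bounds meet, so rank(T) = 2.
Check entry T[1,0,2] = -4: (1)·(2)·(4) + (-3)·(2)·(2) = -4.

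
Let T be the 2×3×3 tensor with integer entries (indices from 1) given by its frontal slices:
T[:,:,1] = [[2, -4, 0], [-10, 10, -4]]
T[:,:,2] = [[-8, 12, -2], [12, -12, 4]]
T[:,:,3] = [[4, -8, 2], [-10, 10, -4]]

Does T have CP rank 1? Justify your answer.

The mode-2 unfolding of T (rows indexed by j, columns by (i,k) = (1,1), (1,2), (1,3), (2,1), (2,2), (2,3)) is [[2, -8, 4, -10, 12, -10], [-4, 12, -8, 10, -12, 10], [0, -2, 2, -4, 4, -4]].
There the 3×3 minor on rows j ∈ {1, 2, 3}, columns (i,k) ∈ {(1,1), (1,2), (1,3)} is det [[2, -8, 4], [-4, 12, -8], [0, -2, 2]] = -16 ≠ 0, so this unfolding has rank ≥ 3; CP rank is at least every unfolding rank, so rank(T) ≥ 3.
In particular rank(T) ≥ 3 > 1, so T is not rank-1.

No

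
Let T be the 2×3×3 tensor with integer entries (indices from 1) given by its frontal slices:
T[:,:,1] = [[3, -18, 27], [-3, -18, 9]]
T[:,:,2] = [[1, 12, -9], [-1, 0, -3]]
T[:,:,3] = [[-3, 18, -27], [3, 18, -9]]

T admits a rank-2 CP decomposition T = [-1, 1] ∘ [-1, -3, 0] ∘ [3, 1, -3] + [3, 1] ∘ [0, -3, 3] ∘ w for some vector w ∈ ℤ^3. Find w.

w = [3, -1, -3]

Subtract the known terms from T to get the rank-1 residual R = [3, 1] ∘ [0, -3, 3] ∘ w, so R[i,j,k] = a[i]·b[j]·w[k]. Pick indices with nonzero a[1]·b[2] = (3)·(-3) = -9. Only the fibre through (1,2,·) is needed: R[1,2,:] = T[1,2,:] − Σₗ aₗ[1]bₗ[2]cₗ = [-18, 12, 18] − (-1)·(-3)·[3, 1, -3] = [-27, 9, 27]. Then w[k] = R[1,2,k] / -9 for each k, giving w = [-27, 9, 27] / -9 = [3, -1, -3].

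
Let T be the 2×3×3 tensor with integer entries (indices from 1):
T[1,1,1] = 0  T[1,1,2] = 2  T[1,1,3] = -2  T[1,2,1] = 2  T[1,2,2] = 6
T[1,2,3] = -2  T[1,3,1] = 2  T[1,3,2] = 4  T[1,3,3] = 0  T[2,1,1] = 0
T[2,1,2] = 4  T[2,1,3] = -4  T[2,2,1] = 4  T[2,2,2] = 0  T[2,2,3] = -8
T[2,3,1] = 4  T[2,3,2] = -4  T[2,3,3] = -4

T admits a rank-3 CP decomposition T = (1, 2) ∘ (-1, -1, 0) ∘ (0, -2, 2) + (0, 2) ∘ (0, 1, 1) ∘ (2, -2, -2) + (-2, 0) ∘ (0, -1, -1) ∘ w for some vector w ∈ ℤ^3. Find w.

w = (1, 2, 0)

Subtract the known terms from T to get the rank-1 residual R = (-2, 0) ∘ (0, -1, -1) ∘ w, so R[i,j,k] = a[i]·b[j]·w[k]. Pick indices with nonzero a[1]·b[2] = (-2)·(-1) = 2. Only the fibre through (1,2,·) is needed: R[1,2,:] = T[1,2,:] − Σₗ aₗ[1]bₗ[2]cₗ = [2, 6, -2] − (1)·(-1)·(0, -2, 2) − (0)·(1)·(2, -2, -2) = [2, 4, 0]. Then w[k] = R[1,2,k] / 2 for each k, giving w = [2, 4, 0] / 2 = (1, 2, 0).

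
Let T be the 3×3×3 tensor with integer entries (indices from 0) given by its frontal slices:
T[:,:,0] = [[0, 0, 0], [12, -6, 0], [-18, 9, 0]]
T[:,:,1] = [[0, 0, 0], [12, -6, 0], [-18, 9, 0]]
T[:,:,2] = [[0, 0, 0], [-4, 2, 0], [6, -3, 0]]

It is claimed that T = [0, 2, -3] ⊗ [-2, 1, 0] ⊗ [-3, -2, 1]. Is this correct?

Reconstruct entry (1,0,1) from the claimed factors: Σₗ aₗ[1]bₗ[0]cₗ[1] = (2)·(-2)·(-2) = 8, but T[1,0,1] = 12. The claim is false.

No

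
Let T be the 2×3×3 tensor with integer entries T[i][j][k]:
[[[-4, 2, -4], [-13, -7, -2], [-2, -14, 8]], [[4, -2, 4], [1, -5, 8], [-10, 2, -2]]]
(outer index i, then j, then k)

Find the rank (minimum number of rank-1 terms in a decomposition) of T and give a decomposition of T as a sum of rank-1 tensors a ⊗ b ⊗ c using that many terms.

rank(T) = 3

Lower bound: the mode-2 unfolding of T (rows indexed by j, columns by (i,k) = (0,0), (0,1), (0,2), (1,0), (1,1), (1,2)) is [[-4, 2, -4, 4, -2, 4], [-13, -7, -2, 1, -5, 8], [-2, -14, 8, -10, 2, -2]].
There the 3×3 minor on rows j ∈ {0, 1, 2}, columns (i,k) ∈ {(0,0), (0,1), (0,2)} is det [[-4, 2, -4], [-13, -7, -2], [-2, -14, 8]] = -120 ≠ 0, so this unfolding has rank ≥ 3; CP rank is at least every unfolding rank, so rank(T) ≥ 3. (Flattening ranks never certify an upper bound on CP rank; for that we must actually write T with 3 rank-1 terms.)
Upper bound: T is a sum of 3 rank-1 terms, T = [1, -1] ⊗ [0, 1, 2] ⊗ [-1, -1, -2] + [1, -1] ⊗ [1, 1, -2] ⊗ [-4, 2, -4] + [2, 1] ⊗ [0, 1, 1] ⊗ [-4, -4, 2] (one valid choice — decompositions are not unique — normalised so each a, b is primitive with positive first nonzero entry; check it by expanding all entries), so rank(T) ≤ 3.
These bounds meet, so rank(T) = 3.
Check entry T[1,2,1] = 2: (-1)·(2)·(-1) + (-1)·(-2)·(2) + (1)·(1)·(-4) = 2.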